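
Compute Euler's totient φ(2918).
φ(2918) = 1458

φ is multiplicative, with φ(p^e) = p^e − p^(e−1). Factorise 2918 = 2 · 1459. Then
  φ(2918) = (2 − 1) · (1459 − 1) = 1 · 1458 = 1458.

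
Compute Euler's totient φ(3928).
φ is multiplicative, with φ(p^e) = p^e − p^(e−1). Factorise 3928 = 2^3 · 491. Then
  φ(3928) = (2^3 − 2^2) · (491 − 1) = 4 · 490 = 1960.

Final answer: φ(3928) = 1960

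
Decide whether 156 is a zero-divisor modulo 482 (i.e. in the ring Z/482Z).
YES

gcd(156, 482) = 2 > 1, so 156 is not a unit in Z/482Z. In Z/nZ every nonzero non-unit is a zero-divisor: explicitly, take b = 482/gcd = 241 ≠ 0 (mod 482); then 156·241 = 37596 = 78·482, i.e. 156·241 ≡ 0 (mod 482). So 156 is a zero-divisor.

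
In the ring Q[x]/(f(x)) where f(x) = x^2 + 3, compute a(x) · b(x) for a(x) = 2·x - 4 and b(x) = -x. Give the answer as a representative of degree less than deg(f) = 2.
First multiply in Q[x] without reducing: a · b = -2·x^2 + 4·x. Now divide by f(x) = x^2 + 3, eliminating the leading term at each step:
  leading term -2·x^2: subtract (-2)·f(x) = -2·x^2 - 6, leaving 4·x + 6
The degree is now < 2, so this is the remainder. Hence a · b ≡ 4·x + 6 in Q[x]/(f).

Final answer: a · b ≡ 4·x + 6 (mod f(x))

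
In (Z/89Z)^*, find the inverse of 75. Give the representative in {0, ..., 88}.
Apply the extended Euclidean algorithm to (89, 75), tracking rows (r, s, t) with s·89 + t·75 = r. Each division r_prev = q·r_cur + r_new produces the new row as (previous row) − q·(current row):
  row A: (89, 1, 0)   [1·89 + 0·75 = 89]
  row B: (75, 0, 1)   [0·89 + 1·75 = 75]
  89 = 1·75 + 14   → row C = row A − 1·row B = (14, 1, −1)   [check: 1·89 − 1·75 = 14]
  75 = 5·14 + 5   → row D = row B − 5·row C = (5, −5, 6)   [check: −5·89 + 6·75 = 5]
  14 = 2·5 + 4   → row E = row C − 2·row D = (4, 11, −13)   [check: 11·89 − 13·75 = 4]
  5 = 1·4 + 1   → row F = row D − 1·row E = (1, −16, 19)   [check: −16·89 + 19·75 = 1]
  4 = 4·1 + 0   → remainder 0, stop. gcd = 1 (last nonzero row F).
The gcd is 1, so 75 is invertible mod 89. The last nonzero row gives −16·89 + 19·75 = 1, so t = 19. So 75^(−1) ≡ 19 (mod 89). Verify: 75 · 19 = 1425 ≡ 1 (mod 89). ✓

Final answer: 75^(−1) ≡ 19 (mod 89)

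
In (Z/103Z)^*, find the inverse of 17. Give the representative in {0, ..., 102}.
17^(−1) ≡ 97 (mod 103)

Apply the extended Euclidean algorithm to (103, 17), tracking rows (r, s, t) with s·103 + t·17 = r. Each division r_prev = q·r_cur + r_new produces the new row as (previous row) − q·(current row):
  row A: (103, 1, 0)   [1·103 + 0·17 = 103]
  row B: (17, 0, 1)   [0·103 + 1·17 = 17]
  103 = 6·17 + 1   → row C = row A − 6·row B = (1, 1, −6)   [check: 1·103 − 6·17 = 1]
  17 = 17·1 + 0   → remainder 0, stop. gcd = 1 (last nonzero row C).
The gcd is 1, so 17 is invertible mod 103. The last nonzero row gives 1·103 − 6·17 = 1, so t = −6. So 17^(−1) ≡ −6 ≡ 97 (mod 103). Verify: 17 · 97 = 1649 ≡ 1 (mod 103). ✓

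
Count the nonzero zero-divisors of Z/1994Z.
In Z/1994Z each nonzero element is either a unit (gcd with 1994 is 1) or a zero-divisor (gcd > 1). The number of units is φ(1994): factorise 1994 = 2 · 997, so φ(1994) = (2 − 1) · (997 − 1) = 1 · 996 = 996. The nonzero elements number 1994 − 1 = 1993. Hence the nonzero zero-divisors number 1993 − 996 = 997.

Final answer: Z/1994Z has 997 nonzero zero-divisors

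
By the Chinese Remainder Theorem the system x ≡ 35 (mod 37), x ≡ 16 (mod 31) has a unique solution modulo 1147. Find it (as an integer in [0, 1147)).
The moduli 37, 31 are pairwise coprime, so by the CRT there is a unique solution mod 37·31 = 1147.
Solve by successive substitution. Start with x ≡ 35 (mod 37).
  Combine with x ≡ 16 (mod 31): write x = 35 + 37·t and require 35 + 37·t ≡ 16 (mod 31), i.e. 37·t ≡ 16 − 35 ≡ 12 (mod 31). Since 37^(−1) ≡ 26 (mod 31) (37 ≡ 6 (mod 31)), t ≡ 26·12 ≡ 2 (mod 31). So x ≡ 35 + 37·2 = 109 (mod 1147).
Unique solution in [0, 1147): x = 109.

Final answer: x ≡ 109 (mod 1147); the representative in [0, 1147) is 109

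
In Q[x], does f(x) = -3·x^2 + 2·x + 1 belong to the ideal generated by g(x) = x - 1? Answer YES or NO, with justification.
In Q[x] the ideal (g) consists of all multiples of g, so f ∈ (g) iff g | f, i.e. iff the remainder of f on division by g is 0. Divide f by g (g is monic, so eliminate the leading term of the running remainder at each step):
  leading term -3·x^2: subtract (-3·x)·g(x) = -3·x^2 + 3·x, leaving 1 - x
  leading term -x: subtract (-1)·g(x) = 1 - x, leaving 0
The remainder is 0, so f(x) = g(x) · h(x) with h(x) = -3·x - 1. Hence g | f, i.e. f ∈ (g).

Final answer: YES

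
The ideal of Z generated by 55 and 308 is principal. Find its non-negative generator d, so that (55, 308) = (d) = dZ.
In the PID Z, (a, b) is generated by gcd(a, b). Compute gcd(308, 55) with the extended Euclidean algorithm, tracking rows (r, s, t) with s·308 + t·55 = r:
  row A: (308, 1, 0)   [1·308 + 0·55 = 308]
  row B: (55, 0, 1)   [0·308 + 1·55 = 55]
  308 = 5·55 + 33   → row C = row A − 5·row B = (33, 1, −5)   [check: 1·308 − 5·55 = 33]
  55 = 1·33 + 22   → row D = row B − 1·row C = (22, −1, 6)   [check: −1·308 + 6·55 = 22]
  33 = 1·22 + 11   → row E = row C − 1·row D = (11, 2, −11)   [check: 2·308 − 11·55 = 11]
  22 = 2·11 + 0   → remainder 0, stop. gcd = 11 (last nonzero row E).
So gcd(55, 308) = 11, with Bézout identity 2·308 − 11·55 = 11. Containment (⊇): the Bézout identity exhibits 11 as an element of (55, 308), giving (11) ⊆ (55, 308). Containment (⊆): since 11 | 55 and 11 | 308 (55 = 11·5, 308 = 11·28), every Z-linear combination of 55 and 308 is divisible by 11, so (55, 308) ⊆ (11). Therefore (55, 308) = (11), d = 11.

Final answer: (55, 308) = (11); d = 11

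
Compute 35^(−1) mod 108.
Apply the extended Euclidean algorithm to (108, 35), tracking rows (r, s, t) with s·108 + t·35 = r. Each division r_prev = q·r_cur + r_new produces the new row as (previous row) − q·(current row):
  row A: (108, 1, 0)   [1·108 + 0·35 = 108]
  row B: (35, 0, 1)   [0·108 + 1·35 = 35]
  108 = 3·35 + 3   → row C = row A − 3·row B = (3, 1, −3)   [check: 1·108 − 3·35 = 3]
  35 = 11·3 + 2   → row D = row B − 11·row C = (2, −11, 34)   [check: −11·108 + 34·35 = 2]
  3 = 1·2 + 1   → row E = row C − 1·row D = (1, 12, −37)   [check: 12·108 − 37·35 = 1]
  2 = 2·1 + 0   → remainder 0, stop. gcd = 1 (last nonzero row E).
The gcd is 1, so 35 is invertible mod 108. The last nonzero row gives 12·108 − 37·35 = 1, so t = −37. So 35^(−1) ≡ −37 ≡ 71 (mod 108). Verify: 35 · 71 = 2485 ≡ 1 (mod 108). ✓

Final answer: 35^(−1) ≡ 71 (mod 108)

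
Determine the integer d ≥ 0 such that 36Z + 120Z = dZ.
(36, 120) = (12); d = 12

In the PID Z, (a, b) is generated by gcd(a, b). Compute gcd(120, 36) with the extended Euclidean algorithm, tracking rows (r, s, t) with s·120 + t·36 = r:
  row A: (120, 1, 0)   [1·120 + 0·36 = 120]
  row B: (36, 0, 1)   [0·120 + 1·36 = 36]
  120 = 3·36 + 12   → row C = row A − 3·row B = (12, 1, −3)   [check: 1·120 − 3·36 = 12]
  36 = 3·12 + 0   → remainder 0, stop. gcd = 12 (last nonzero row C).
So gcd(36, 120) = 12, with Bézout identity 1·120 − 3·36 = 12. Containment (⊇): the Bézout identity exhibits 12 as an element of (36, 120), giving (12) ⊆ (36, 120). Containment (⊆): since 12 | 36 and 12 | 120 (36 = 12·3, 120 = 12·10), every Z-linear combination of 36 and 120 is divisible by 12, so (36, 120) ⊆ (12). Therefore (36, 120) = (12), d = 12.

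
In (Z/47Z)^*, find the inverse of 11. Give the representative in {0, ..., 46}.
Apply the extended Euclidean algorithm to (47, 11), tracking rows (r, s, t) with s·47 + t·11 = r. Each division r_prev = q·r_cur + r_new produces the new row as (previous row) − q·(current row):
  row A: (47, 1, 0)   [1·47 + 0·11 = 47]
  row B: (11, 0, 1)   [0·47 + 1·11 = 11]
  47 = 4·11 + 3   → row C = row A − 4·row B = (3, 1, −4)   [check: 1·47 − 4·11 = 3]
  11 = 3·3 + 2   → row D = row B − 3·row C = (2, −3, 13)   [check: −3·47 + 13·11 = 2]
  3 = 1·2 + 1   → row E = row C − 1·row D = (1, 4, −17)   [check: 4·47 − 17·11 = 1]
  2 = 2·1 + 0   → remainder 0, stop. gcd = 1 (last nonzero row E).
The gcd is 1, so 11 is invertible mod 47. The last nonzero row gives 4·47 − 17·11 = 1, so t = −17. So 11^(−1) ≡ −17 ≡ 30 (mod 47). Verify: 11 · 30 = 330 ≡ 1 (mod 47). ✓

Final answer: 11^(−1) ≡ 30 (mod 47)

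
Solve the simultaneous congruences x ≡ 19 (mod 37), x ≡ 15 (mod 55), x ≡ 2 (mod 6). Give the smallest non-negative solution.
The moduli 37, 55, 6 are pairwise coprime, so by the CRT there is a unique solution mod 37·55·6 = 12210.
Solve by successive substitution. Start with x ≡ 19 (mod 37).
  Combine with x ≡ 15 (mod 55): write x = 19 + 37·t and require 19 + 37·t ≡ 15 (mod 55), i.e. 37·t ≡ 15 − 19 ≡ 51 (mod 55). Since 37^(−1) ≡ 3 (mod 55), t ≡ 3·51 ≡ 43 (mod 55). So x ≡ 19 + 37·43 = 1610 (mod 2035).
  Combine with x ≡ 2 (mod 6): write x = 1610 + 2035·t and require 1610 + 2035·t ≡ 2 (mod 6), i.e. 2035·t ≡ 2 − 1610 ≡ 0 (mod 6). Since 2035^(−1) ≡ 1 (mod 6) (2035 ≡ 1 (mod 6)), t ≡ 1·0 ≡ 0 (mod 6). So x ≡ 1610 + 2035·0 = 1610 (mod 12210).
Unique solution in [0, 12210): x = 1610.

Final answer: x ≡ 1610 (mod 12210); the representative in [0, 12210) is 1610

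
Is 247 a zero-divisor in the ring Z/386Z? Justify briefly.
NO

gcd(247, 386) = 1, so 247 is a unit in Z/386Z (it has a multiplicative inverse). A unit cannot be a zero-divisor: if 247·b ≡ 0 then multiplying both sides by 247^(−1) gives b ≡ 0. So 247 is not a zero-divisor.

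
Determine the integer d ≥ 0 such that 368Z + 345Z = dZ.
In the PID Z, (a, b) is generated by gcd(a, b). Compute gcd(368, 345) with the extended Euclidean algorithm, tracking rows (r, s, t) with s·368 + t·345 = r:
  row A: (368, 1, 0)   [1·368 + 0·345 = 368]
  row B: (345, 0, 1)   [0·368 + 1·345 = 345]
  368 = 1·345 + 23   → row C = row A − 1·row B = (23, 1, −1)   [check: 1·368 − 1·345 = 23]
  345 = 15·23 + 0   → remainder 0, stop. gcd = 23 (last nonzero row C).
So gcd(368, 345) = 23, with Bézout identity 1·368 − 1·345 = 23. Containment (⊇): the Bézout identity exhibits 23 as an element of (368, 345), giving (23) ⊆ (368, 345). Containment (⊆): since 23 | 368 and 23 | 345 (368 = 23·16, 345 = 23·15), every Z-linear combination of 368 and 345 is divisible by 23, so (368, 345) ⊆ (23). Therefore (368, 345) = (23), d = 23.

Final answer: (368, 345) = (23); d = 23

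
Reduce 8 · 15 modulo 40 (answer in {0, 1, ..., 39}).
0

Both factors are already reduced mod 40. 8 · 15 = 120. Dividing by 40: 120 = 3·40 + 0. So (8 · 15) mod 40 = 0.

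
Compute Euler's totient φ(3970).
φ is multiplicative, with φ(p^e) = p^e − p^(e−1). Factorise 3970 = 2 · 5 · 397. Then
  φ(3970) = (2 − 1) · (5 − 1) · (397 − 1) = 1 · 4 · 396 = 1584.

Final answer: φ(3970) = 1584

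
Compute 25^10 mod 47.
Use repeated squaring. Binary(10) = 1010. Walk through the bits of the exponent 10 left-to-right: at each bit after the leading one, square the running value, then multiply by 25 if the bit is 1 (always reducing mod 47):
  bit 1 = 1 (leading): start with 25.
  bit 2 = 0: square 25^2 = 625 ≡ 14 (mod 47).
  bit 3 = 1: square 14^2 = 196 ≡ 8; bit is 1, so multiply 8·25 = 200 ≡ 12 (mod 47).
  bit 4 = 0: square 12^2 = 144 ≡ 3 (mod 47).
Final value: 25^10 ≡ 3 (mod 47).

Final answer: 3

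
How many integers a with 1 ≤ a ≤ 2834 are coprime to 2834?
1296

The number of a ∈ {1, ..., 2834} with gcd(a, 2834) = 1 is by definition Euler's totient φ(2834). φ is multiplicative, with φ(p^e) = p^e − p^(e−1). Factorise 2834 = 2 · 13 · 109. Then
  φ(2834) = (2 − 1) · (13 − 1) · (109 − 1) = 1 · 12 · 108 = 1296.
So there are 1296 such integers.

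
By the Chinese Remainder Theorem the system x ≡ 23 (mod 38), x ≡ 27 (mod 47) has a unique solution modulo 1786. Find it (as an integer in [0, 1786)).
The moduli 38, 47 are pairwise coprime, so by the CRT there is a unique solution mod 38·47 = 1786.
Solve by successive substitution. Start with x ≡ 23 (mod 38).
  Combine with x ≡ 27 (mod 47): write x = 23 + 38·t and require 23 + 38·t ≡ 27 (mod 47), i.e. 38·t ≡ 27 − 23 ≡ 4 (mod 47). Since 38^(−1) ≡ 26 (mod 47), t ≡ 26·4 ≡ 10 (mod 47). So x ≡ 23 + 38·10 = 403 (mod 1786).
Unique solution in [0, 1786): x = 403.

Final answer: x ≡ 403 (mod 1786); the representative in [0, 1786) is 403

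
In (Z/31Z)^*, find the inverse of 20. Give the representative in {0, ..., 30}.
Apply the extended Euclidean algorithm to (31, 20), tracking rows (r, s, t) with s·31 + t·20 = r. Each division r_prev = q·r_cur + r_new produces the new row as (previous row) − q·(current row):
  row A: (31, 1, 0)   [1·31 + 0·20 = 31]
  row B: (20, 0, 1)   [0·31 + 1·20 = 20]
  31 = 1·20 + 11   → row C = row A − 1·row B = (11, 1, −1)   [check: 1·31 − 1·20 = 11]
  20 = 1·11 + 9   → row D = row B − 1·row C = (9, −1, 2)   [check: −1·31 + 2·20 = 9]
  11 = 1·9 + 2   → row E = row C − 1·row D = (2, 2, −3)   [check: 2·31 − 3·20 = 2]
  9 = 4·2 + 1   → row F = row D − 4·row E = (1, −9, 14)   [check: −9·31 + 14·20 = 1]
  2 = 2·1 + 0   → remainder 0, stop. gcd = 1 (last nonzero row F).
The gcd is 1, so 20 is invertible mod 31. The last nonzero row gives −9·31 + 14·20 = 1, so t = 14. So 20^(−1) ≡ 14 (mod 31). Verify: 20 · 14 = 280 ≡ 1 (mod 31). ✓

Final answer: 20^(−1) ≡ 14 (mod 31)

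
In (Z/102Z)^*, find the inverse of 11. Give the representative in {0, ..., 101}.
11^(−1) ≡ 65 (mod 102)

Apply the extended Euclidean algorithm to (102, 11), tracking rows (r, s, t) with s·102 + t·11 = r. Each division r_prev = q·r_cur + r_new produces the new row as (previous row) − q·(current row):
  row A: (102, 1, 0)   [1·102 + 0·11 = 102]
  row B: (11, 0, 1)   [0·102 + 1·11 = 11]
  102 = 9·11 + 3   → row C = row A − 9·row B = (3, 1, −9)   [check: 1·102 − 9·11 = 3]
  11 = 3·3 + 2   → row D = row B − 3·row C = (2, −3, 28)   [check: −3·102 + 28·11 = 2]
  3 = 1·2 + 1   → row E = row C − 1·row D = (1, 4, −37)   [check: 4·102 − 37·11 = 1]
  2 = 2·1 + 0   → remainder 0, stop. gcd = 1 (last nonzero row E).
The gcd is 1, so 11 is invertible mod 102. The last nonzero row gives 4·102 − 37·11 = 1, so t = −37. So 11^(−1) ≡ −37 ≡ 65 (mod 102). Verify: 11 · 65 = 715 ≡ 1 (mod 102). ✓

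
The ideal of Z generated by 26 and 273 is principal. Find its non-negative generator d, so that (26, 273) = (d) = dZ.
(26, 273) = (13); d = 13

In the PID Z, (a, b) is generated by gcd(a, b). Compute gcd(273, 26) with the extended Euclidean algorithm, tracking rows (r, s, t) with s·273 + t·26 = r:
  row A: (273, 1, 0)   [1·273 + 0·26 = 273]
  row B: (26, 0, 1)   [0·273 + 1·26 = 26]
  273 = 10·26 + 13   → row C = row A − 10·row B = (13, 1, −10)   [check: 1·273 − 10·26 = 13]
  26 = 2·13 + 0   → remainder 0, stop. gcd = 13 (last nonzero row C).
So gcd(26, 273) = 13, with Bézout identity 1·273 − 10·26 = 13. Containment (⊇): the Bézout identity exhibits 13 as an element of (26, 273), giving (13) ⊆ (26, 273). Containment (⊆): since 13 | 26 and 13 | 273 (26 = 13·2, 273 = 13·21), every Z-linear combination of 26 and 273 is divisible by 13, so (26, 273) ⊆ (13). Therefore (26, 273) = (13), d = 13.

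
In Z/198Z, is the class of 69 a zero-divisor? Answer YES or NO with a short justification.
gcd(69, 198) = 3 > 1, so 69 is not a unit in Z/198Z. In Z/nZ every nonzero non-unit is a zero-divisor: explicitly, take b = 198/gcd = 66 ≠ 0 (mod 198); then 69·66 = 4554 = 23·198, i.e. 69·66 ≡ 0 (mod 198). So 69 is a zero-divisor.

Final answer: YES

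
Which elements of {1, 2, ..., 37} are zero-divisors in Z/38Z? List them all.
An element a ∈ Z/38Z (with a ≠ 0) is a zero-divisor iff gcd(a, 38) > 1 (because a is a unit precisely when gcd(a, n) = 1, and in Z/nZ every nonzero, non-unit element is a zero-divisor). Scan a = 1, ..., 37 and keep those with gcd(a, 38) > 1:
  gcd(2, 38) = 2, gcd(4, 38) = 2, gcd(6, 38) = 2, gcd(8, 38) = 2, gcd(10, 38) = 2, gcd(12, 38) = 2, gcd(14, 38) = 2, gcd(16, 38) = 2, gcd(18, 38) = 2, gcd(19, 38) = 19, gcd(20, 38) = 2, gcd(22, 38) = 2, gcd(24, 38) = 2, gcd(26, 38) = 2, gcd(28, 38) = 2, gcd(30, 38) = 2, gcd(32, 38) = 2, gcd(34, 38) = 2, gcd(36, 38) = 2.
All other a ∈ {1, ..., 37} have gcd(a, 38) = 1 and are units. So the nonzero zero-divisors are exactly the 19 values of a appearing in this scan.

Final answer: nonzero zero-divisors of Z/38Z = {2, 4, 6, 8, 10, 12, 14, 16, 18, 19, 20, 22, 24, 26, 28, 30, 32, 34, 36}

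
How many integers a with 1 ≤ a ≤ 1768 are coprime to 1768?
768

The number of a ∈ {1, ..., 1768} with gcd(a, 1768) = 1 is by definition Euler's totient φ(1768). φ is multiplicative, with φ(p^e) = p^e − p^(e−1). Factorise 1768 = 2^3 · 13 · 17. Then
  φ(1768) = (2^3 − 2^2) · (13 − 1) · (17 − 1) = 4 · 12 · 16 = 768.
So there are 768 such integers.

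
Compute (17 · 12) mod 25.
Both factors are already reduced mod 25. 17 · 12 = 204. Dividing by 25: 204 = 8·25 + 4. So (17 · 12) mod 25 = 4.

Final answer: 4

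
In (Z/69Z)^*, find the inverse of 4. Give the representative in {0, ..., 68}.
Apply the extended Euclidean algorithm to (69, 4), tracking rows (r, s, t) with s·69 + t·4 = r. Each division r_prev = q·r_cur + r_new produces the new row as (previous row) − q·(current row):
  row A: (69, 1, 0)   [1·69 + 0·4 = 69]
  row B: (4, 0, 1)   [0·69 + 1·4 = 4]
  69 = 17·4 + 1   → row C = row A − 17·row B = (1, 1, −17)   [check: 1·69 − 17·4 = 1]
  4 = 4·1 + 0   → remainder 0, stop. gcd = 1 (last nonzero row C).
The gcd is 1, so 4 is invertible mod 69. The last nonzero row gives 1·69 − 17·4 = 1, so t = −17. So 4^(−1) ≡ −17 ≡ 52 (mod 69). Verify: 4 · 52 = 208 ≡ 1 (mod 69). ✓

Final answer: 4^(−1) ≡ 52 (mod 69)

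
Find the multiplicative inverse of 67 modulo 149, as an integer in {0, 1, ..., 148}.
67^(−1) ≡ 129 (mod 149)

Apply the extended Euclidean algorithm to (149, 67), tracking rows (r, s, t) with s·149 + t·67 = r. Each division r_prev = q·r_cur + r_new produces the new row as (previous row) − q·(current row):
  row A: (149, 1, 0)   [1·149 + 0·67 = 149]
  row B: (67, 0, 1)   [0·149 + 1·67 = 67]
  149 = 2·67 + 15   → row C = row A − 2·row B = (15, 1, −2)   [check: 1·149 − 2·67 = 15]
  67 = 4·15 + 7   → row D = row B − 4·row C = (7, −4, 9)   [check: −4·149 + 9·67 = 7]
  15 = 2·7 + 1   → row E = row C − 2·row D = (1, 9, −20)   [check: 9·149 − 20·67 = 1]
  7 = 7·1 + 0   → remainder 0, stop. gcd = 1 (last nonzero row E).
The gcd is 1, so 67 is invertible mod 149. The last nonzero row gives 9·149 − 20·67 = 1, so t = −20. So 67^(−1) ≡ −20 ≡ 129 (mod 149). Verify: 67 · 129 = 8643 ≡ 1 (mod 149). ✓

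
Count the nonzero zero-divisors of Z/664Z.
In Z/664Z each nonzero element is either a unit (gcd with 664 is 1) or a zero-divisor (gcd > 1). The number of units is φ(664): factorise 664 = 2^3 · 83, so φ(664) = (2^3 − 2^2) · (83 − 1) = 4 · 82 = 328. The nonzero elements number 664 − 1 = 663. Hence the nonzero zero-divisors number 663 − 328 = 335.

Final answer: Z/664Z has 335 nonzero zero-divisors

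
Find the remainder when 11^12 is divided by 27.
19

Use repeated squaring. Binary(12) = 1100. Walk through the bits of the exponent 12 left-to-right: at each bit after the leading one, square the running value, then multiply by 11 if the bit is 1 (always reducing mod 27):
  bit 1 = 1 (leading): start with 11.
  bit 2 = 1: square 11^2 = 121 ≡ 13; bit is 1, so multiply 13·11 = 143 ≡ 8 (mod 27).
  bit 3 = 0: square 8^2 = 64 ≡ 10 (mod 27).
  bit 4 = 0: square 10^2 = 100 ≡ 19 (mod 27).
Final value: 11^12 ≡ 19 (mod 27).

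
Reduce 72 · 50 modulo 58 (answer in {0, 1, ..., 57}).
4

Reduce the factors first: 72 ≡ 14 (mod 58), so 72 · 50 ≡ 14 · 50 (mod 58). 14 · 50 = 700. Dividing by 58: 700 = 12·58 + 4. So (72 · 50) mod 58 = 4.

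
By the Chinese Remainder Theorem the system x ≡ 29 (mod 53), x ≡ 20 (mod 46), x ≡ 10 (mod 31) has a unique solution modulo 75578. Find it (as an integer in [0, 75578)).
The moduli 53, 46, 31 are pairwise coprime, so by the CRT there is a unique solution mod 53·46·31 = 75578.
Solve by successive substitution. Start with x ≡ 29 (mod 53).
  Combine with x ≡ 20 (mod 46): write x = 29 + 53·t and require 29 + 53·t ≡ 20 (mod 46), i.e. 53·t ≡ 20 − 29 ≡ 37 (mod 46). Since 53^(−1) ≡ 33 (mod 46) (53 ≡ 7 (mod 46)), t ≡ 33·37 ≡ 25 (mod 46). So x ≡ 29 + 53·25 = 1354 (mod 2438).
  Combine with x ≡ 10 (mod 31): write x = 1354 + 2438·t and require 1354 + 2438·t ≡ 10 (mod 31), i.e. 2438·t ≡ 10 − 1354 ≡ 20 (mod 31). Since 2438^(−1) ≡ 14 (mod 31) (2438 ≡ 20 (mod 31)), t ≡ 14·20 ≡ 1 (mod 31). So x ≡ 1354 + 2438·1 = 3792 (mod 75578).
Unique solution in [0, 75578): x = 3792.

Final answer: x ≡ 3792 (mod 75578); the representative in [0, 75578) is 3792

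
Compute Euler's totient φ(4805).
φ is multiplicative, with φ(p^e) = p^e − p^(e−1). Factorise 4805 = 5 · 31^2. Then
  φ(4805) = (5 − 1) · (31^2 − 31^1) = 4 · 930 = 3720.

Final answer: φ(4805) = 3720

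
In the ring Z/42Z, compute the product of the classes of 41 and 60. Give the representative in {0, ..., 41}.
Reduce the factors first: 60 ≡ 18 (mod 42), so 41 · 60 ≡ 41 · 18 (mod 42). 41 · 18 = 738. Dividing by 42: 738 = 17·42 + 24. So (41 · 60) mod 42 = 24.

Final answer: 24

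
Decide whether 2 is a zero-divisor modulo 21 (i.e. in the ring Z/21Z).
gcd(2, 21) = 1, so 2 is a unit in Z/21Z (it has a multiplicative inverse). A unit cannot be a zero-divisor: if 2·b ≡ 0 then multiplying both sides by 2^(−1) gives b ≡ 0. So 2 is not a zero-divisor.

Final answer: NO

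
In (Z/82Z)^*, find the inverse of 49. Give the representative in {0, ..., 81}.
Apply the extended Euclidean algorithm to (82, 49), tracking rows (r, s, t) with s·82 + t·49 = r. Each division r_prev = q·r_cur + r_new produces the new row as (previous row) − q·(current row):
  row A: (82, 1, 0)   [1·82 + 0·49 = 82]
  row B: (49, 0, 1)   [0·82 + 1·49 = 49]
  82 = 1·49 + 33   → row C = row A − 1·row B = (33, 1, −1)   [check: 1·82 − 1·49 = 33]
  49 = 1·33 + 16   → row D = row B − 1·row C = (16, −1, 2)   [check: −1·82 + 2·49 = 16]
  33 = 2·16 + 1   → row E = row C − 2·row D = (1, 3, −5)   [check: 3·82 − 5·49 = 1]
  16 = 16·1 + 0   → remainder 0, stop. gcd = 1 (last nonzero row E).
The gcd is 1, so 49 is invertible mod 82. The last nonzero row gives 3·82 − 5·49 = 1, so t = −5. So 49^(−1) ≡ −5 ≡ 77 (mod 82). Verify: 49 · 77 = 3773 ≡ 1 (mod 82). ✓

Final answer: 49^(−1) ≡ 77 (mod 82)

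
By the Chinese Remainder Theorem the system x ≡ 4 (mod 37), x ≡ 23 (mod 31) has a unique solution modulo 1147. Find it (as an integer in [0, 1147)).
x ≡ 1077 (mod 1147); the representative in [0, 1147) is 1077

The moduli 37, 31 are pairwise coprime, so by the CRT there is a unique solution mod 37·31 = 1147.
Solve by successive substitution. Start with x ≡ 4 (mod 37).
  Combine with x ≡ 23 (mod 31): write x = 4 + 37·t and require 4 + 37·t ≡ 23 (mod 31), i.e. 37·t ≡ 23 − 4 ≡ 19 (mod 31). Since 37^(−1) ≡ 26 (mod 31) (37 ≡ 6 (mod 31)), t ≡ 26·19 ≡ 29 (mod 31). So x ≡ 4 + 37·29 = 1077 (mod 1147).
Unique solution in [0, 1147): x = 1077.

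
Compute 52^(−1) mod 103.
52^(−1) ≡ 2 (mod 103)

Apply the extended Euclidean algorithm to (103, 52), tracking rows (r, s, t) with s·103 + t·52 = r. Each division r_prev = q·r_cur + r_new produces the new row as (previous row) − q·(current row):
  row A: (103, 1, 0)   [1·103 + 0·52 = 103]
  row B: (52, 0, 1)   [0·103 + 1·52 = 52]
  103 = 1·52 + 51   → row C = row A − 1·row B = (51, 1, −1)   [check: 1·103 − 1·52 = 51]
  52 = 1·51 + 1   → row D = row B − 1·row C = (1, −1, 2)   [check: −1·103 + 2·52 = 1]
  51 = 51·1 + 0   → remainder 0, stop. gcd = 1 (last nonzero row D).
The gcd is 1, so 52 is invertible mod 103. The last nonzero row gives −1·103 + 2·52 = 1, so t = 2. So 52^(−1) ≡ 2 (mod 103). Verify: 52 · 2 = 104 ≡ 1 (mod 103). ✓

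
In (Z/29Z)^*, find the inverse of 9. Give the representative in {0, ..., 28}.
9^(−1) ≡ 13 (mod 29)

Apply the extended Euclidean algorithm to (29, 9), tracking rows (r, s, t) with s·29 + t·9 = r. Each division r_prev = q·r_cur + r_new produces the new row as (previous row) − q·(current row):
  row A: (29, 1, 0)   [1·29 + 0·9 = 29]
  row B: (9, 0, 1)   [0·29 + 1·9 = 9]
  29 = 3·9 + 2   → row C = row A − 3·row B = (2, 1, −3)   [check: 1·29 − 3·9 = 2]
  9 = 4·2 + 1   → row D = row B − 4·row C = (1, −4, 13)   [check: −4·29 + 13·9 = 1]
  2 = 2·1 + 0   → remainder 0, stop. gcd = 1 (last nonzero row D).
The gcd is 1, so 9 is invertible mod 29. The last nonzero row gives −4·29 + 13·9 = 1, so t = 13. So 9^(−1) ≡ 13 (mod 29). Verify: 9 · 13 = 117 ≡ 1 (mod 29). ✓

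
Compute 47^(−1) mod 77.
47^(−1) ≡ 59 (mod 77)

Apply the extended Euclidean algorithm to (77, 47), tracking rows (r, s, t) with s·77 + t·47 = r. Each division r_prev = q·r_cur + r_new produces the new row as (previous row) − q·(current row):
  row A: (77, 1, 0)   [1·77 + 0·47 = 77]
  row B: (47, 0, 1)   [0·77 + 1·47 = 47]
  77 = 1·47 + 30   → row C = row A − 1·row B = (30, 1, −1)   [check: 1·77 − 1·47 = 30]
  47 = 1·30 + 17   → row D = row B − 1·row C = (17, −1, 2)   [check: −1·77 + 2·47 = 17]
  30 = 1·17 + 13   → row E = row C − 1·row D = (13, 2, −3)   [check: 2·77 − 3·47 = 13]
  17 = 1·13 + 4   → row F = row D − 1·row E = (4, −3, 5)   [check: −3·77 + 5·47 = 4]
  13 = 3·4 + 1   → row G = row E − 3·row F = (1, 11, −18)   [check: 11·77 − 18·47 = 1]
  4 = 4·1 + 0   → remainder 0, stop. gcd = 1 (last nonzero row G).
The gcd is 1, so 47 is invertible mod 77. The last nonzero row gives 11·77 − 18·47 = 1, so t = −18. So 47^(−1) ≡ −18 ≡ 59 (mod 77). Verify: 47 · 59 = 2773 ≡ 1 (mod 77). ✓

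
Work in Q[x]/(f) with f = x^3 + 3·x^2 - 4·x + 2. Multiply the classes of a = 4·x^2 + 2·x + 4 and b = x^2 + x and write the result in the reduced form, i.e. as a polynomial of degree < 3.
a · b ≡ 40·x^2 - 28·x + 12 (mod f(x))

First multiply in Q[x] without reducing: a · b = 4·x^4 + 6·x^3 + 6·x^2 + 4·x. Now divide by f(x) = x^3 + 3·x^2 - 4·x + 2, eliminating the leading term at each step:
  leading term 4·x^4: subtract (4·x)·f(x) = 4·x^4 + 12·x^3 - 16·x^2 + 8·x, leaving -6·x^3 + 22·x^2 - 4·x
  leading term -6·x^3: subtract (-6)·f(x) = -6·x^3 - 18·x^2 + 24·x - 12, leaving 40·x^2 - 28·x + 12
The degree is now < 3, so this is the remainder. Hence a · b ≡ 40·x^2 - 28·x + 12 in Q[x]/(f).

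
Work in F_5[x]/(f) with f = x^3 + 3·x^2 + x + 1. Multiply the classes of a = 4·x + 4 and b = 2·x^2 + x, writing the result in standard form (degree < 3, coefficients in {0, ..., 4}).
a · b ≡ 3·x^2 + x + 2 (mod f(x))

Multiply as integer polynomials: a · b = 8·x^3 + 12·x^2 + 4·x. Reducing coefficients mod 5: a · b ≡ 3·x^3 + 2·x^2 + 4·x. Now divide by f(x) = x^3 + 3·x^2 + x + 1 in F_5[x], eliminating the leading term at each step:
  leading term 3·x^3: subtract (3)·f(x) = 3·x^3 + 4·x^2 + 3·x + 3, leaving 3·x^2 + x + 2 (coefficients mod 5)
The degree is now < 3, so this is the remainder. Hence a · b ≡ 3·x^2 + x + 2 in F_5[x]/(f).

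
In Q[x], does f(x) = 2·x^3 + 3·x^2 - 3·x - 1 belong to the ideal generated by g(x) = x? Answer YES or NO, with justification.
In Q[x] the ideal (g) consists of all multiples of g, so f ∈ (g) iff g | f, i.e. iff the remainder of f on division by g is 0. Divide f by g (g is monic, so eliminate the leading term of the running remainder at each step):
  leading term 2·x^3: subtract (2·x^2)·g(x) = 2·x^3, leaving 3·x^2 - 3·x - 1
  leading term 3·x^2: subtract (3·x)·g(x) = 3·x^2, leaving -3·x - 1
  leading term -3·x: subtract (-3)·g(x) = -3·x, leaving -1
The remainder r(x) = -1 ≠ 0 (and deg r < deg g), so g ∤ f, i.e. f ∉ (g).

Final answer: NO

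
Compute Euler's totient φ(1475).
φ(1475) = 1160

φ is multiplicative, with φ(p^e) = p^e − p^(e−1). Factorise 1475 = 5^2 · 59. Then
  φ(1475) = (5^2 − 5^1) · (59 − 1) = 20 · 58 = 1160.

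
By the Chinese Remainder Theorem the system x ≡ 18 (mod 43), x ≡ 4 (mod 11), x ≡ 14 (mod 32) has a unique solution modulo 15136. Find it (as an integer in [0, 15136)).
The moduli 43, 11, 32 are pairwise coprime, so by the CRT there is a unique solution mod 43·11·32 = 15136.
Solve by successive substitution. Start with x ≡ 18 (mod 43).
  Combine with x ≡ 4 (mod 11): write x = 18 + 43·t and require 18 + 43·t ≡ 4 (mod 11), i.e. 43·t ≡ 4 − 18 ≡ 8 (mod 11). Since 43^(−1) ≡ 10 (mod 11) (43 ≡ 10 (mod 11)), t ≡ 10·8 ≡ 3 (mod 11). So x ≡ 18 + 43·3 = 147 (mod 473).
  Combine with x ≡ 14 (mod 32): write x = 147 + 473·t and require 147 + 473·t ≡ 14 (mod 32), i.e. 473·t ≡ 14 − 147 ≡ 27 (mod 32). Since 473^(−1) ≡ 9 (mod 32) (473 ≡ 25 (mod 32)), t ≡ 9·27 ≡ 19 (mod 32). So x ≡ 147 + 473·19 = 9134 (mod 15136).
Unique solution in [0, 15136): x = 9134.

Final answer: x ≡ 9134 (mod 15136); the representative in [0, 15136) is 9134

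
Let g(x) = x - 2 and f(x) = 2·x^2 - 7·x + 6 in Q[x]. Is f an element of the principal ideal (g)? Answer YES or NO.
In Q[x] the ideal (g) consists of all multiples of g, so f ∈ (g) iff g | f, i.e. iff the remainder of f on division by g is 0. Divide f by g (g is monic, so eliminate the leading term of the running remainder at each step):
  leading term 2·x^2: subtract (2·x)·g(x) = 2·x^2 - 4·x, leaving 6 - 3·x
  leading term -3·x: subtract (-3)·g(x) = 6 - 3·x, leaving 0
The remainder is 0, so f(x) = g(x) · h(x) with h(x) = 2·x - 3. Hence g | f, i.e. f ∈ (g).

Final answer: YES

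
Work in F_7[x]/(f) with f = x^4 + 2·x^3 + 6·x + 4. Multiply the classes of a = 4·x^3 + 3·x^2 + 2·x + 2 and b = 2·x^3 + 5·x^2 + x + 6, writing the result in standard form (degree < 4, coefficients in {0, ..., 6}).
Multiply as integer polynomials: a · b = 8·x^6 + 26·x^5 + 23·x^4 + 41·x^3 + 30·x^2 + 14·x + 12. Reducing coefficients mod 7: a · b ≡ x^6 + 5·x^5 + 2·x^4 + 6·x^3 + 2·x^2 + 5. Now divide by f(x) = x^4 + 2·x^3 + 6·x + 4 in F_7[x], eliminating the leading term at each step:
  leading term x^6: subtract (x^2)·f(x) = x^6 + 2·x^5 + 6·x^3 + 4·x^2, leaving 3·x^5 + 2·x^4 + 5·x^2 + 5 (coefficients mod 7)
  leading term 3·x^5: subtract (3·x)·f(x) = 3·x^5 + 6·x^4 + 4·x^2 + 5·x, leaving 3·x^4 + x^2 + 2·x + 5 (coefficients mod 7)
  leading term 3·x^4: subtract (3)·f(x) = 3·x^4 + 6·x^3 + 4·x + 5, leaving x^3 + x^2 + 5·x (coefficients mod 7)
The degree is now < 4, so this is the remainder. Hence a · b ≡ x^3 + x^2 + 5·x in F_7[x]/(f).

Final answer: a · b ≡ x^3 + x^2 + 5·x (mod f(x))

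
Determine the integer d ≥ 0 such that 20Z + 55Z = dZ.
In the PID Z, (a, b) is generated by gcd(a, b). Compute gcd(55, 20) with the extended Euclidean algorithm, tracking rows (r, s, t) with s·55 + t·20 = r:
  row A: (55, 1, 0)   [1·55 + 0·20 = 55]
  row B: (20, 0, 1)   [0·55 + 1·20 = 20]
  55 = 2·20 + 15   → row C = row A − 2·row B = (15, 1, −2)   [check: 1·55 − 2·20 = 15]
  20 = 1·15 + 5   → row D = row B − 1·row C = (5, −1, 3)   [check: −1·55 + 3·20 = 5]
  15 = 3·5 + 0   → remainder 0, stop. gcd = 5 (last nonzero row D).
So gcd(20, 55) = 5, with Bézout identity −1·55 + 3·20 = 5. Containment (⊇): the Bézout identity exhibits 5 as an element of (20, 55), giving (5) ⊆ (20, 55). Containment (⊆): since 5 | 20 and 5 | 55 (20 = 5·4, 55 = 5·11), every Z-linear combination of 20 and 55 is divisible by 5, so (20, 55) ⊆ (5). Therefore (20, 55) = (5), d = 5.

Final answer: (20, 55) = (5); d = 5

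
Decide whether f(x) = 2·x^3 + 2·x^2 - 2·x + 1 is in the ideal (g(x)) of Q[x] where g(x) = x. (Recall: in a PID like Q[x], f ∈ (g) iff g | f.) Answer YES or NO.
NO

In Q[x] the ideal (g) consists of all multiples of g, so f ∈ (g) iff g | f, i.e. iff the remainder of f on division by g is 0. Divide f by g (g is monic, so eliminate the leading term of the running remainder at each step):
  leading term 2·x^3: subtract (2·x^2)·g(x) = 2·x^3, leaving 2·x^2 - 2·x + 1
  leading term 2·x^2: subtract (2·x)·g(x) = 2·x^2, leaving 1 - 2·x
  leading term -2·x: subtract (-2)·g(x) = -2·x, leaving 1
The remainder r(x) = 1 ≠ 0 (and deg r < deg g), so g ∤ f, i.e. f ∉ (g).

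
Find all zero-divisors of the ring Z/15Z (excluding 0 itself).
nonzero zero-divisors of Z/15Z = {3, 5, 6, 9, 10, 12}

An element a ∈ Z/15Z (with a ≠ 0) is a zero-divisor iff gcd(a, 15) > 1 (because a is a unit precisely when gcd(a, n) = 1, and in Z/nZ every nonzero, non-unit element is a zero-divisor). Scan a = 1, ..., 14 and keep those with gcd(a, 15) > 1:
  gcd(3, 15) = 3, gcd(5, 15) = 5, gcd(6, 15) = 3, gcd(9, 15) = 3, gcd(10, 15) = 5, gcd(12, 15) = 3.
All other a ∈ {1, ..., 14} have gcd(a, 15) = 1 and are units. So the nonzero zero-divisors are exactly the 6 values of a appearing in this scan.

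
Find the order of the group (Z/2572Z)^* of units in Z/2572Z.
|(Z/2572Z)^*| = 1284

(Z/2572Z)^* consists of the classes a with gcd(a, 2572) = 1, so its order is φ(2572). φ is multiplicative, with φ(p^e) = p^e − p^(e−1). Factorise 2572 = 2^2 · 643. Then
  φ(2572) = (2^2 − 2^1) · (643 − 1) = 2 · 642 = 1284.
Thus |(Z/2572Z)^*| = 1284.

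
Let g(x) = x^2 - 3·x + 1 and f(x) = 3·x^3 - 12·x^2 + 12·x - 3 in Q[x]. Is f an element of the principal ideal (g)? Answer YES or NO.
YES

In Q[x] the ideal (g) consists of all multiples of g, so f ∈ (g) iff g | f, i.e. iff the remainder of f on division by g is 0. Divide f by g (g is monic, so eliminate the leading term of the running remainder at each step):
  leading term 3·x^3: subtract (3·x)·g(x) = 3·x^3 - 9·x^2 + 3·x, leaving -3·x^2 + 9·x - 3
  leading term -3·x^2: subtract (-3)·g(x) = -3·x^2 + 9·x - 3, leaving 0
The remainder is 0, so f(x) = g(x) · h(x) with h(x) = 3·x - 3. Hence g | f, i.e. f ∈ (g).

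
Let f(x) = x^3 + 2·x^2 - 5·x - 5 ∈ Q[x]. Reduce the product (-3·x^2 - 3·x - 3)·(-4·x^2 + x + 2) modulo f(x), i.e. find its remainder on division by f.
a · b ≡ 93·x^2 - 24·x - 81 (mod f(x))

First multiply in Q[x] without reducing: a · b = 12·x^4 + 9·x^3 + 3·x^2 - 9·x - 6. Now divide by f(x) = x^3 + 2·x^2 - 5·x - 5, eliminating the leading term at each step:
  leading term 12·x^4: subtract (12·x)·f(x) = 12·x^4 + 24·x^3 - 60·x^2 - 60·x, leaving -15·x^3 + 63·x^2 + 51·x - 6
  leading term -15·x^3: subtract (-15)·f(x) = -15·x^3 - 30·x^2 + 75·x + 75, leaving 93·x^2 - 24·x - 81
The degree is now < 3, so this is the remainder. Hence a · b ≡ 93·x^2 - 24·x - 81 in Q[x]/(f).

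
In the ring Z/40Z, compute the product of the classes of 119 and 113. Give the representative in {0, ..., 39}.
7

Reduce the factors first: 119 ≡ 39, 113 ≡ 33 (mod 40), so 119 · 113 ≡ 39 · 33 (mod 40). 39 · 33 = 1287. Dividing by 40: 1287 = 32·40 + 7. So (119 · 113) mod 40 = 7.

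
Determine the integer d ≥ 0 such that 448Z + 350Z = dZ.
(448, 350) = (14); d = 14

In the PID Z, (a, b) is generated by gcd(a, b). Compute gcd(448, 350) with the extended Euclidean algorithm, tracking rows (r, s, t) with s·448 + t·350 = r:
  row A: (448, 1, 0)   [1·448 + 0·350 = 448]
  row B: (350, 0, 1)   [0·448 + 1·350 = 350]
  448 = 1·350 + 98   → row C = row A − 1·row B = (98, 1, −1)   [check: 1·448 − 1·350 = 98]
  350 = 3·98 + 56   → row D = row B − 3·row C = (56, −3, 4)   [check: −3·448 + 4·350 = 56]
  98 = 1·56 + 42   → row E = row C − 1·row D = (42, 4, −5)   [check: 4·448 − 5·350 = 42]
  56 = 1·42 + 14   → row F = row D − 1·row E = (14, −7, 9)   [check: −7·448 + 9·350 = 14]
  42 = 3·14 + 0   → remainder 0, stop. gcd = 14 (last nonzero row F).
So gcd(448, 350) = 14, with Bézout identity −7·448 + 9·350 = 14. Containment (⊇): the Bézout identity exhibits 14 as an element of (448, 350), giving (14) ⊆ (448, 350). Containment (⊆): since 14 | 448 and 14 | 350 (448 = 14·32, 350 = 14·25), every Z-linear combination of 448 and 350 is divisible by 14, so (448, 350) ⊆ (14). Therefore (448, 350) = (14), d = 14.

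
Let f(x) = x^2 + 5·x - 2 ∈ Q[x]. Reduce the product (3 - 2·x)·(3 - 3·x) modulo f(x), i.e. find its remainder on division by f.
a · b ≡ 21 - 45·x (mod f(x))

First multiply in Q[x] without reducing: a · b = 6·x^2 - 15·x + 9. Now divide by f(x) = x^2 + 5·x - 2, eliminating the leading term at each step:
  leading term 6·x^2: subtract (6)·f(x) = 6·x^2 + 30·x - 12, leaving 21 - 45·x
The degree is now < 2, so this is the remainder. Hence a · b ≡ 21 - 45·x in Q[x]/(f).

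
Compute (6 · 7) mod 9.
6

Both factors are already reduced mod 9. 6 · 7 = 42. Dividing by 9: 42 = 4·9 + 6. So (6 · 7) mod 9 = 6.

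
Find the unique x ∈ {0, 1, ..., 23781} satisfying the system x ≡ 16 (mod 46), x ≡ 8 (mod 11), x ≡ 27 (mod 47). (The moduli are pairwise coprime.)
The moduli 46, 11, 47 are pairwise coprime, so by the CRT there is a unique solution mod 46·11·47 = 23782.
Solve by successive substitution. Start with x ≡ 16 (mod 46).
  Combine with x ≡ 8 (mod 11): write x = 16 + 46·t and require 16 + 46·t ≡ 8 (mod 11), i.e. 46·t ≡ 8 − 16 ≡ 3 (mod 11). Since 46^(−1) ≡ 6 (mod 11) (46 ≡ 2 (mod 11)), t ≡ 6·3 ≡ 7 (mod 11). So x ≡ 16 + 46·7 = 338 (mod 506).
  Combine with x ≡ 27 (mod 47): write x = 338 + 506·t and require 338 + 506·t ≡ 27 (mod 47), i.e. 506·t ≡ 27 − 338 ≡ 18 (mod 47). Since 506^(−1) ≡ 17 (mod 47) (506 ≡ 36 (mod 47)), t ≡ 17·18 ≡ 24 (mod 47). So x ≡ 338 + 506·24 = 12482 (mod 23782).
Unique solution in [0, 23782): x = 12482.

Final answer: x ≡ 12482 (mod 23782); the representative in [0, 23782) is 12482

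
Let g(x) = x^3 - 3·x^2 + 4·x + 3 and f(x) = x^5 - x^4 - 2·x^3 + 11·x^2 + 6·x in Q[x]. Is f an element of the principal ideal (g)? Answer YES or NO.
YES

In Q[x] the ideal (g) consists of all multiples of g, so f ∈ (g) iff g | f, i.e. iff the remainder of f on division by g is 0. Divide f by g (g is monic, so eliminate the leading term of the running remainder at each step):
  leading term x^5: subtract (x^2)·g(x) = x^5 - 3·x^4 + 4·x^3 + 3·x^2, leaving 2·x^4 - 6·x^3 + 8·x^2 + 6·x
  leading term 2·x^4: subtract (2·x)·g(x) = 2·x^4 - 6·x^3 + 8·x^2 + 6·x, leaving 0
The remainder is 0, so f(x) = g(x) · h(x) with h(x) = x^2 + 2·x. Hence g | f, i.e. f ∈ (g).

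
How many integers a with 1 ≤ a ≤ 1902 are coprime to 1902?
The number of a ∈ {1, ..., 1902} with gcd(a, 1902) = 1 is by definition Euler's totient φ(1902). φ is multiplicative, with φ(p^e) = p^e − p^(e−1). Factorise 1902 = 2 · 3 · 317. Then
  φ(1902) = (2 − 1) · (3 − 1) · (317 − 1) = 1 · 2 · 316 = 632.
So there are 632 such integers.

Final answer: 632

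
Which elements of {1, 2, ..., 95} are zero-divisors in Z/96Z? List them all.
nonzero zero-divisors of Z/96Z = {2, 3, 4, 6, 8, 9, 10, 12, 14, 15, 16, 18, 20, 21, 22, 24, 26, 27, 28, 30, 32, 33, 34, 36, 38, 39, 40, 42, 44, 45, 46, 48, 50, 51, 52, 54, 56, 57, 58, 60, 62, 63, 64, 66, 68, 69, 70, 72, 74, 75, 76, 78, 80, 81, 82, 84, 86, 87, 88, 90, 92, 93, 94}

An element a ∈ Z/96Z (with a ≠ 0) is a zero-divisor iff gcd(a, 96) > 1 (because a is a unit precisely when gcd(a, n) = 1, and in Z/nZ every nonzero, non-unit element is a zero-divisor). Scan a = 1, ..., 95 and keep those with gcd(a, 96) > 1:
  gcd(2, 96) = 2, gcd(3, 96) = 3, gcd(4, 96) = 4, gcd(6, 96) = 6, gcd(8, 96) = 8, gcd(9, 96) = 3, gcd(10, 96) = 2, gcd(12, 96) = 12, gcd(14, 96) = 2, gcd(15, 96) = 3, gcd(16, 96) = 16, gcd(18, 96) = 6, gcd(20, 96) = 4, gcd(21, 96) = 3, gcd(22, 96) = 2, gcd(24, 96) = 24, gcd(26, 96) = 2, gcd(27, 96) = 3, gcd(28, 96) = 4, gcd(30, 96) = 6, gcd(32, 96) = 32, gcd(33, 96) = 3, gcd(34, 96) = 2, gcd(36, 96) = 12, gcd(38, 96) = 2, gcd(39, 96) = 3, gcd(40, 96) = 8, gcd(42, 96) = 6, gcd(44, 96) = 4, gcd(45, 96) = 3, gcd(46, 96) = 2, gcd(48, 96) = 48, gcd(50, 96) = 2, gcd(51, 96) = 3, gcd(52, 96) = 4, gcd(54, 96) = 6, gcd(56, 96) = 8, gcd(57, 96) = 3, gcd(58, 96) = 2, gcd(60, 96) = 12, gcd(62, 96) = 2, gcd(63, 96) = 3, gcd(64, 96) = 32, gcd(66, 96) = 6, gcd(68, 96) = 4, gcd(69, 96) = 3, gcd(70, 96) = 2, gcd(72, 96) = 24, gcd(74, 96) = 2, gcd(75, 96) = 3, gcd(76, 96) = 4, gcd(78, 96) = 6, gcd(80, 96) = 16, gcd(81, 96) = 3, gcd(82, 96) = 2, gcd(84, 96) = 12, gcd(86, 96) = 2, gcd(87, 96) = 3, gcd(88, 96) = 8, gcd(90, 96) = 6, gcd(92, 96) = 4, gcd(93, 96) = 3, gcd(94, 96) = 2.
All other a ∈ {1, ..., 95} have gcd(a, 96) = 1 and are units. So the nonzero zero-divisors are exactly the 63 values of a appearing in this scan.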